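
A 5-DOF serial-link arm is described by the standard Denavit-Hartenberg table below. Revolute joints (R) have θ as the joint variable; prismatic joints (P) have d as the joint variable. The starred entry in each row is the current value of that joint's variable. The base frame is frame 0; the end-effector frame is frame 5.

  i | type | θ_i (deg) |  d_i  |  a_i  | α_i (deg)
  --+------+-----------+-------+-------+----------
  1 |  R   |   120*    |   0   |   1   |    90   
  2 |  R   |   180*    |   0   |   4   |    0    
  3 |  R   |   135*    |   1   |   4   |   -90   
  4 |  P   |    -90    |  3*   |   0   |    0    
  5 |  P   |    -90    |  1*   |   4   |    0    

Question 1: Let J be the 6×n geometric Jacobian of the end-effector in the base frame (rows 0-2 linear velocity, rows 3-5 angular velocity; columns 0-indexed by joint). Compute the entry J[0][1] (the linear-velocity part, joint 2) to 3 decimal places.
1.414

axis z_1 = (0.8660,0.5000,0.0000); lever o_n−o_1 = (1.4518,-0.5146,2.8284)
cross product → J_v[:, 1] = (1.4142,-2.4495,-1.1716)
J_ω[:, 1] = z_1
entry J[0][1] = 1.4142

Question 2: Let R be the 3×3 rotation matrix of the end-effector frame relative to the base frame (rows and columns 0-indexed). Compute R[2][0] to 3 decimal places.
0.707

End-effector x-axis (col 0 of R) = (0.3536,-0.6124,0.7071)
R[2][0] = 0.7071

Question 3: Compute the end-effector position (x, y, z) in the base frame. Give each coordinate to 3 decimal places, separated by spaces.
after link 1: o_1 = (-0.5000, 0.8660, 0.0000)
after link 2: o_2 = (1.5000, -2.5981, 0.0000)
after link 3: o_3 = (0.9518, 0.3514, -2.8284)
after link 4: o_4 = (-0.1088, 2.1885, -0.7071)
after link 5: o_5 = (0.9518, 0.3514, 2.8284)

0.952 0.351 2.828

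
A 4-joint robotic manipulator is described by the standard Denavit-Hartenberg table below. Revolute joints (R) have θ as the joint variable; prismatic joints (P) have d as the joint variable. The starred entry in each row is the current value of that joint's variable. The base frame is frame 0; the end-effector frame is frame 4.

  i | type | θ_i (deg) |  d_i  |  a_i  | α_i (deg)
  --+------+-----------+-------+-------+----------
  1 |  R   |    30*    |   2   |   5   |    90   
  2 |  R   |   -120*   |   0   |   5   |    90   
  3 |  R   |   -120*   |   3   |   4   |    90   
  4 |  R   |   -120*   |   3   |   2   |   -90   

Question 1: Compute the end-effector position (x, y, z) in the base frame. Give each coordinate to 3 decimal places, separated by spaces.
after link 1: o_1 = (4.3301, 2.5000, 2.0000)
after link 2: o_2 = (2.1651, 1.2500, -2.3301)
after link 3: o_3 = (-0.9510, 3.4510, 0.9019)
after link 4: o_4 = (2.4396, 2.6764, 1.8529)

2.440 2.676 1.853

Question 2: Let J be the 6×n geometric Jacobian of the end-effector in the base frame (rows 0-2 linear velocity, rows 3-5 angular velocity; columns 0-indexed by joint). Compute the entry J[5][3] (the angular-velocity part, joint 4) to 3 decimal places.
axis z_3 = (0.6250,-0.2165,0.7500); lever o_n−o_3 = (3.3905,-0.7745,0.9510)
cross product → J_v[:, 3] = (0.3750,1.9486,0.2500)
J_ω[:, 3] = z_3
entry J[5][3] = 0.7500

0.750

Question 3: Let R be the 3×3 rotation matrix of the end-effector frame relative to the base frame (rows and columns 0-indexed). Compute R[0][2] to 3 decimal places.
0.187

End-effector z-axis (col 2 of R) = (0.1875,0.9743,0.1250)
R[0][2] = 0.1875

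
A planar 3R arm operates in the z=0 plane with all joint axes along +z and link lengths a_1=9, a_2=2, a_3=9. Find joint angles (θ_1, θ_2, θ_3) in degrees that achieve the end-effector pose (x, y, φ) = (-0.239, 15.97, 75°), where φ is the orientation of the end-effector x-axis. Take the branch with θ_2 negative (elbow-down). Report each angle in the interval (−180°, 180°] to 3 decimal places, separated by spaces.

120.002 -134.995 89.993

wrist centre = target − a_3·(cos φ, sin φ) = (-2.5684, 7.2767)
cos θ_2 = (59.5464−9²−2²)/(2·9·2) = -0.7070; θ_2 = -134.9949° (elbow-down)
β = atan2(7.2767,-2.5684) = 109.4410°; ψ = atan2(-1.4143,7.5859) = -10.5611°
θ_1 = β − ψ = 120.0021°
θ_3 = φ − θ_1 − θ_2 = 89.9928° (wrapped to (-180°,180°])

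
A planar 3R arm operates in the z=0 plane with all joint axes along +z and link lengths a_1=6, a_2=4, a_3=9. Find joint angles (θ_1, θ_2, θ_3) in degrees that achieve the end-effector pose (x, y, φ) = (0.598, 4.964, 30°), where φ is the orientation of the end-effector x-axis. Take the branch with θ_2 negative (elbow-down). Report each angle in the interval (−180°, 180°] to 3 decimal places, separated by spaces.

wrist centre = target − a_3·(cos φ, sin φ) = (-7.1962, 0.4640)
cos θ_2 = (52.0010−6²−4²)/(2·6·4) = 0.0000; θ_2 = -89.9988° (elbow-down)
β = atan2(0.4640,-7.1962) = 176.3108°; ψ = atan2(-4.0000,6.0001) = -33.6897°
θ_1 = β − ψ = 210.0005°
θ_3 = φ − θ_1 − θ_2 = -90.0017° (wrapped to (-180°,180°])

-150.000 -89.999 -90.002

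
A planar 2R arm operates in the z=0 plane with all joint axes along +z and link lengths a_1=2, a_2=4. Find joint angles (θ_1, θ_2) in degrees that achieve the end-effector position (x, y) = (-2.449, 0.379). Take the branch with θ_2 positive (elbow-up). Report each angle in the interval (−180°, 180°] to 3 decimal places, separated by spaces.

44.972 150.017

cos θ_2 = (6.1412−2²−4²)/(2·2·4) = -0.8662; θ_2 = 150.0168° (elbow-up)
β = atan2(0.3790,-2.4490) = 171.2029°; ψ = atan2(1.9990,-1.4647) = 126.2309°
θ_1 = β − ψ = 44.9720°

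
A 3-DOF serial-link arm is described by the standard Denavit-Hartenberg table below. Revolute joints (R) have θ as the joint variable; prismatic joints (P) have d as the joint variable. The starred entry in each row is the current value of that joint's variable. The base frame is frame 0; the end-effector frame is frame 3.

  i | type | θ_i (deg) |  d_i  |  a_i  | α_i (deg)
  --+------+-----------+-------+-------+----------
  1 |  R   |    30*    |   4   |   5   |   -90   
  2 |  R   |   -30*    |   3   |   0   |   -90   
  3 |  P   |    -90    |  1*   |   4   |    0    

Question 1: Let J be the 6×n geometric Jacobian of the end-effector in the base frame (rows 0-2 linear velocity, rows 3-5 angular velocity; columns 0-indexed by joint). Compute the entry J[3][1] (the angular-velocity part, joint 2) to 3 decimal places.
-0.500

axis z_1 = (-0.5000,0.8660,0.0000); lever o_n−o_1 = (-3.0670,6.3122,-0.8660)
cross product → J_v[:, 1] = (-0.7500,-0.4330,-0.5000)
J_ω[:, 1] = z_1
entry J[3][1] = -0.5000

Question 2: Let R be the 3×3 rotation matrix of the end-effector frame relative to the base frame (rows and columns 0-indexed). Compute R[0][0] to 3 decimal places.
End-effector x-axis (col 0 of R) = (-0.5000,0.8660,0.0000)
R[0][0] = -0.5000

-0.500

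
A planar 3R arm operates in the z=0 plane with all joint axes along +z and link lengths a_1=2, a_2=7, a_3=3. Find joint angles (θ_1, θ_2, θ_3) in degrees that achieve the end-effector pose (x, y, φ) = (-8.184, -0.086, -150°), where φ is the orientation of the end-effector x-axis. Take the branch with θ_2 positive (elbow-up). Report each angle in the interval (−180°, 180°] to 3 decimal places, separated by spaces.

45.006 134.997 29.997

wrist centre = target − a_3·(cos φ, sin φ) = (-5.5859, 1.4140)
cos θ_2 = (33.2019−2²−7²)/(2·2·7) = -0.7071; θ_2 = 134.9973° (elbow-up)
β = atan2(1.4140,-5.5859) = 165.7948°; ψ = atan2(4.9500,-2.9495) = 120.7892°
θ_1 = β − ψ = 45.0056°
θ_3 = φ − θ_1 − θ_2 = 29.9971° (wrapped to (-180°,180°])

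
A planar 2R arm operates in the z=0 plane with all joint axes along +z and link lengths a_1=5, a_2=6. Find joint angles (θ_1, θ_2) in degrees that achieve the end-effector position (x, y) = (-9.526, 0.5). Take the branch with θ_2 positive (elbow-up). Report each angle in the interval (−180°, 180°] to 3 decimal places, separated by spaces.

cos θ_2 = (90.9947−5²−6²)/(2·5·6) = 0.4999; θ_2 = 60.0059° (elbow-up)
β = atan2(0.5000,-9.5260) = 176.9954°; ψ = atan2(5.1965,7.9995) = 33.0078°
θ_1 = β − ψ = 143.9876°

143.988 60.006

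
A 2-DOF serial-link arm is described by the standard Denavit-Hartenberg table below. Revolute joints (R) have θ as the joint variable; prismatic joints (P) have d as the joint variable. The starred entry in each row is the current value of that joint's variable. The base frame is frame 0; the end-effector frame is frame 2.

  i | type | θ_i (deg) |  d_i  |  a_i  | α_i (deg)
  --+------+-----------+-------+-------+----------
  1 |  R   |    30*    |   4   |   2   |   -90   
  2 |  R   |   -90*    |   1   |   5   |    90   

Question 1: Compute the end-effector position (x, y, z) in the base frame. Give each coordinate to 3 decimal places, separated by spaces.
after link 1: o_1 = (1.7321, 1.0000, 4.0000)
after link 2: o_2 = (1.2321, 1.8660, 9.0000)

1.232 1.866 9.000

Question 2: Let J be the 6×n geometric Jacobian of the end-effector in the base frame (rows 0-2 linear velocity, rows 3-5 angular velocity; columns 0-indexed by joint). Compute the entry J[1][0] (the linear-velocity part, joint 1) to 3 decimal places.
axis z_0 = ẑ; lever o_n−o_0 = (1.2321,1.8660,9.0000)
cross product → J_v[:, 0] = (-1.8660,1.2321,0.0000)
J_ω[:, 0] = z_0
entry J[1][0] = 1.2321

1.232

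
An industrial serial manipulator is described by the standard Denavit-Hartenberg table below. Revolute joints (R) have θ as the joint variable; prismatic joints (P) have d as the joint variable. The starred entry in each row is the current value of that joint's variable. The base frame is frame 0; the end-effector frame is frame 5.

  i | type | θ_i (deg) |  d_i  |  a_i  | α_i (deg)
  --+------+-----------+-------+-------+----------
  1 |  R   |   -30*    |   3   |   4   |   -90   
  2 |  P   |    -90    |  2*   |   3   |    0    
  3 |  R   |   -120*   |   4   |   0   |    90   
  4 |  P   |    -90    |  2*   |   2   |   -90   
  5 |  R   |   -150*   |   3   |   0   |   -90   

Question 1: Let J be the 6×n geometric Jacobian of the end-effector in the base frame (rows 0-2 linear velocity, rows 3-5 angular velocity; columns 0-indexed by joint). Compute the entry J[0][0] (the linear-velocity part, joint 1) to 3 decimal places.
-2.263

axis z_0 = ẑ; lever o_n−o_0 = (4.0801,2.2631,2.7679)
cross product → J_v[:, 0] = (-2.2631,4.0801,0.0000)
J_ω[:, 0] = z_0
entry J[0][0] = -2.2631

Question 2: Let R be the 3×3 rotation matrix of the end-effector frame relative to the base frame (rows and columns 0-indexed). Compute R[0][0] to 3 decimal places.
0.650

End-effector x-axis (col 0 of R) = (0.6495,0.6250,-0.4330)
R[0][0] = 0.6495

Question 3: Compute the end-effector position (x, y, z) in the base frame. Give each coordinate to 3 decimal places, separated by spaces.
4.080 2.263 2.768

after link 1: o_1 = (3.4641, -2.0000, 3.0000)
after link 2: o_2 = (4.4641, -0.2679, 6.0000)
after link 3: o_3 = (6.4641, 3.1962, 6.0000)
after link 4: o_4 = (6.3301, 0.9641, 4.2679)
after link 5: o_5 = (4.0801, 2.2631, 2.7679)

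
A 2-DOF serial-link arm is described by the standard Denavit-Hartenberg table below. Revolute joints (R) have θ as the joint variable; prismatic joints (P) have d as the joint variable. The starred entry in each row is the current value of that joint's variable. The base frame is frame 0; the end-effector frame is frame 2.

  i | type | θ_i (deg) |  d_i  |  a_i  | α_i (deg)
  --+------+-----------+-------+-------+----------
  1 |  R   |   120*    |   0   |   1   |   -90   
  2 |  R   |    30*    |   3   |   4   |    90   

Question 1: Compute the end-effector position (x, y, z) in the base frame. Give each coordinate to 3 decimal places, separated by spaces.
-4.830 2.366 -2.000

after link 1: o_1 = (-0.5000, 0.8660, 0.0000)
after link 2: o_2 = (-4.8301, 2.3660, -2.0000)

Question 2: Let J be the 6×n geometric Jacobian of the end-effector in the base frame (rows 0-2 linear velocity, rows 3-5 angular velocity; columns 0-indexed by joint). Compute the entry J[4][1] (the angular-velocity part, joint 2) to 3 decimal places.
axis z_1 = (-0.8660,-0.5000,0.0000); lever o_n−o_1 = (-4.3301,1.5000,-2.0000)
cross product → J_v[:, 1] = (1.0000,-1.7321,-3.4641)
J_ω[:, 1] = z_1
entry J[4][1] = -0.5000

-0.500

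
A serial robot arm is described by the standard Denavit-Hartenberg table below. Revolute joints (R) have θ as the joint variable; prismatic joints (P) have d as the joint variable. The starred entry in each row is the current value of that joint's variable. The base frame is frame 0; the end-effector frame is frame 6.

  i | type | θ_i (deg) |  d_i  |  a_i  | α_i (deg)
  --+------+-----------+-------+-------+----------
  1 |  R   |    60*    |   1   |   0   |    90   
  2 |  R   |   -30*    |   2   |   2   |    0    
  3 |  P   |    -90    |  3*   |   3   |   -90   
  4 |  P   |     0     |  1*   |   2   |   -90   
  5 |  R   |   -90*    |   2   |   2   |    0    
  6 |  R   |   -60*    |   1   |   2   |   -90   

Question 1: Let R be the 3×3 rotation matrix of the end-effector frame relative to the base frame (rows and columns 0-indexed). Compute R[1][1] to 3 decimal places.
End-effector y-axis (col 1 of R) = (0.8660,-0.5000,0.0000)
R[1][1] = -0.5000

-0.500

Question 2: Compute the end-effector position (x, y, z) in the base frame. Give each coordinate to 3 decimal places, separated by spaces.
after link 1: o_1 = (0.0000, 0.0000, 1.0000)
after link 2: o_2 = (2.5981, 0.5000, 0.0000)
after link 3: o_3 = (4.4462, -2.2990, -2.5981)
after link 4: o_4 = (4.3792, -2.4151, -4.8301)
after link 5: o_5 = (3.5131, 0.0849, -5.8301)
after link 6: o_6 = (3.5131, 2.0849, -4.8301)

3.513 2.085 -4.830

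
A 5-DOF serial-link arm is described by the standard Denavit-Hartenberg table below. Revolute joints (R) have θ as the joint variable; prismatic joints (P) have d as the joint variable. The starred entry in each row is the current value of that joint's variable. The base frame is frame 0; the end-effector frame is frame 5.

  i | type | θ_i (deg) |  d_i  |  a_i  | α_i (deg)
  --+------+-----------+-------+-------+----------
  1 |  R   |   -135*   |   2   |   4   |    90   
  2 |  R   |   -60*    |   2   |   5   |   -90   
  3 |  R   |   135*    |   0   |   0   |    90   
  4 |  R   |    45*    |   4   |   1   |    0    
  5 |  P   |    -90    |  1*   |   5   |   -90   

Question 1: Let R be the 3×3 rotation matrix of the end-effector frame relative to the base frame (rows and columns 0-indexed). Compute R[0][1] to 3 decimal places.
End-effector y-axis (col 1 of R) = (-0.2500,0.7500,0.6124)
R[0][1] = -0.2500

-0.250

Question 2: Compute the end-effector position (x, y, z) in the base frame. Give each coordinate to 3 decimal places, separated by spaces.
after link 1: o_1 = (-2.8284, -2.8284, 2.0000)
after link 2: o_2 = (-6.0104, -3.1820, -2.3301)
after link 3: o_3 = (-6.0104, -3.1820, -2.3301)
after link 4: o_4 = (-4.9131, -6.7918, -3.9931)
after link 5: o_5 = (0.1536, -6.2606, -4.2081)

0.154 -6.261 -4.208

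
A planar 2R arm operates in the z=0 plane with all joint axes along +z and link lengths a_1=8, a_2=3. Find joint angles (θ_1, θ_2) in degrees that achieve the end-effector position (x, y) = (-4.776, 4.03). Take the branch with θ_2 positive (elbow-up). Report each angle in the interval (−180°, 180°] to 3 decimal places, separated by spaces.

120.003 135.013

cos θ_2 = (39.0511−8²−3²)/(2·8·3) = -0.7073; θ_2 = 135.0132° (elbow-up)
β = atan2(4.0300,-4.7760) = 139.8422°; ψ = atan2(2.1208,5.8782) = 19.8393°
θ_1 = β − ψ = 120.0030°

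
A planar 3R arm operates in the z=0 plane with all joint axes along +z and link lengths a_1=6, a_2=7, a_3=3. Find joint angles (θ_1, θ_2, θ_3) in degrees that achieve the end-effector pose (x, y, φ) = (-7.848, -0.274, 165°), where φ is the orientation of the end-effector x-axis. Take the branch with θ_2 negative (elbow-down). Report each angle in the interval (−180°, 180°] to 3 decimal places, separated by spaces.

-90.003 -134.995 29.998

wrist centre = target − a_3·(cos φ, sin φ) = (-4.9502, -1.0505)
cos θ_2 = (25.6082−6²−7²)/(2·6·7) = -0.7070; θ_2 = -134.9950° (elbow-down)
β = atan2(-1.0505,-4.9502) = -168.0193°; ψ = atan2(-4.9502,1.0507) = -78.0167°
θ_1 = β − ψ = -90.0026°
θ_3 = φ − θ_1 − θ_2 = 29.9976° (wrapped to (-180°,180°])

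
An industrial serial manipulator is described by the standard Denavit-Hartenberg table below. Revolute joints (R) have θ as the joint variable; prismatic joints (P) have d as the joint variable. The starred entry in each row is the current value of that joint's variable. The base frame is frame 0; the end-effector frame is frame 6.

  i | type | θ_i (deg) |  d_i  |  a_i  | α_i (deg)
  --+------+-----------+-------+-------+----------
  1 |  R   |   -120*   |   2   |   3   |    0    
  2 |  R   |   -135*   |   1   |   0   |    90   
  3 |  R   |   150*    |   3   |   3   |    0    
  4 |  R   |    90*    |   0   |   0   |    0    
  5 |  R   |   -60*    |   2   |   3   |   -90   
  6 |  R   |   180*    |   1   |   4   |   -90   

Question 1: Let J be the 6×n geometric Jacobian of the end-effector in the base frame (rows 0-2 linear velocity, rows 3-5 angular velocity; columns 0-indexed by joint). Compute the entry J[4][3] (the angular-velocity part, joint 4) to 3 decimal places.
0.259

axis z_3 = (0.9659,0.2588,0.0000); lever o_n−o_3 = (1.6730,1.4836,-1.0000)
cross product → J_v[:, 3] = (-0.2588,0.9659,1.0000)
J_ω[:, 3] = z_3
entry J[4][3] = 0.2588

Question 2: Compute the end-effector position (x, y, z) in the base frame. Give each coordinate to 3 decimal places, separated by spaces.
after link 1: o_1 = (-1.5000, -2.5981, 2.0000)
after link 2: o_2 = (-1.5000, -2.5981, 3.0000)
after link 3: o_3 = (2.0702, -4.3312, 4.5000)
after link 4: o_4 = (2.0702, -4.3312, 4.5000)
after link 5: o_5 = (4.7785, -6.7113, 4.5000)
after link 6: o_6 = (3.7432, -2.8476, 3.5000)

3.743 -2.848 3.500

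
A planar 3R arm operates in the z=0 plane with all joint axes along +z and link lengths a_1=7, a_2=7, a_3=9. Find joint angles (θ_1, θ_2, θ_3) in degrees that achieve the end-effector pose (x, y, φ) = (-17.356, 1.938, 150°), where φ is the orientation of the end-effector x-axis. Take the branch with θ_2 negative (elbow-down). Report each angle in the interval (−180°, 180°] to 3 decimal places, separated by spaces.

-119.998 -90.005 0.003

wrist centre = target − a_3·(cos φ, sin φ) = (-9.5618, -2.5620)
cos θ_2 = (97.9913−7²−7²)/(2·7·7) = -0.0001; θ_2 = -90.0051° (elbow-down)
β = atan2(-2.5620,-9.5618) = -165.0004°; ψ = atan2(-7.0000,6.9994) = -45.0025°
θ_1 = β − ψ = -119.9978°
θ_3 = φ − θ_1 − θ_2 = 0.0029° (wrapped to (-180°,180°])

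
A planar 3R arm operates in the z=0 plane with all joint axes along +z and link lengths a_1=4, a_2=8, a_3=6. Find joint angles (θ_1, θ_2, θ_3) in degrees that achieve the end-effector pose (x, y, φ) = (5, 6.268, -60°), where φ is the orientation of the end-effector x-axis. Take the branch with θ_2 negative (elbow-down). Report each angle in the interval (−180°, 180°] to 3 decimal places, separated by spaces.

100.206 -29.998 -130.209

wrist centre = target − a_3·(cos φ, sin φ) = (2.0000, 11.4642)
cos θ_2 = (135.4268−4²−8²)/(2·4·8) = 0.8660; θ_2 = -29.9979° (elbow-down)
β = atan2(11.4642,2.0000) = 80.1040°; ψ = atan2(-3.9997,10.9283) = -20.1025°
θ_1 = β − ψ = 100.2064°
θ_3 = φ − θ_1 − θ_2 = -130.2085° (wrapped to (-180°,180°])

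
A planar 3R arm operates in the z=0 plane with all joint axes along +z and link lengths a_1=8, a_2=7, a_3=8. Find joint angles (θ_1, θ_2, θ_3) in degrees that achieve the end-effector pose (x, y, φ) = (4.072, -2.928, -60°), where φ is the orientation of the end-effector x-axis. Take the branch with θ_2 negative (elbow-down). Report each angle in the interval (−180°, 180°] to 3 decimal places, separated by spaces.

wrist centre = target − a_3·(cos φ, sin φ) = (0.0720, 4.0002)
cos θ_2 = (16.0068−8²−7²)/(2·8·7) = -0.8660; θ_2 = -149.9983° (elbow-down)
β = atan2(4.0002,0.0720) = 88.9688°; ψ = atan2(-3.5002,1.9379) = -61.0282°
θ_1 = β − ψ = 149.9971°
θ_3 = φ − θ_1 − θ_2 = -59.9988° (wrapped to (-180°,180°])

149.997 -149.998 -59.999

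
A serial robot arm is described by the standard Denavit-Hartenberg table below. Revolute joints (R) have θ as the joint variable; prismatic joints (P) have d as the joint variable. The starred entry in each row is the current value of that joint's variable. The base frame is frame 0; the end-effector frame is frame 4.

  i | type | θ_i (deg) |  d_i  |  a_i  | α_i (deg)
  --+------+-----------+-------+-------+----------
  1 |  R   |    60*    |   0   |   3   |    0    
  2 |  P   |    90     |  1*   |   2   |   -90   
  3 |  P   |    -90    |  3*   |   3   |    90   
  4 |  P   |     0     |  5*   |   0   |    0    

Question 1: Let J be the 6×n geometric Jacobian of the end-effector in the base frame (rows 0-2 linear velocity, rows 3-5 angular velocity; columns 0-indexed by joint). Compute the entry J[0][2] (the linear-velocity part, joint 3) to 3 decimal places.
-0.500

prismatic axis z_2 = (-0.5000,-0.8660,0.0000)
J_v[:, 2] = z_2; J_ω[:, 2] = (0,0,0)
entry J[0][2] = -0.5000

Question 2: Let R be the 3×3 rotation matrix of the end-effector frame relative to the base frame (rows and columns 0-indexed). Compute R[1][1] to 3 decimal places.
-0.866

End-effector y-axis (col 1 of R) = (-0.5000,-0.8660,0.0000)
R[1][1] = -0.8660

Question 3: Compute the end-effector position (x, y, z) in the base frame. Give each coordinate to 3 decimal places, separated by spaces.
2.598 -1.500 4.000

after link 1: o_1 = (1.5000, 2.5981, 0.0000)
after link 2: o_2 = (-0.2321, 3.5981, 1.0000)
after link 3: o_3 = (-1.7321, 1.0000, 4.0000)
after link 4: o_4 = (2.5981, -1.5000, 4.0000)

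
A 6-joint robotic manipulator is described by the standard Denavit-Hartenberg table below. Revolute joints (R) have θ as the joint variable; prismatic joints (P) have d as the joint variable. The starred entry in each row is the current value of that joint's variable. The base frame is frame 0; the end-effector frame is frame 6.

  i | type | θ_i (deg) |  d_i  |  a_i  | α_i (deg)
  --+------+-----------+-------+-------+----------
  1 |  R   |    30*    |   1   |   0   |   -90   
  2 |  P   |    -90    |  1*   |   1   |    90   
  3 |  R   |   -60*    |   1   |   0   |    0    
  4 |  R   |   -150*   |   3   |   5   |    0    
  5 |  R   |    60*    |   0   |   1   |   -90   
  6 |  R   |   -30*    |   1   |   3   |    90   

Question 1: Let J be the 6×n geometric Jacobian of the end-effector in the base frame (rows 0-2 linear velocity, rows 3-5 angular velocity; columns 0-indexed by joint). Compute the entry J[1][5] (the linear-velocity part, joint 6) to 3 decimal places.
0.650

axis z_5 = (0.4330,-0.7500,0.5000); lever o_n−o_5 = (-0.2165,-2.6250,-1.7500)
cross product → J_v[:, 5] = (2.6250,0.6495,-1.2990)
J_ω[:, 5] = z_5
entry J[1][5] = 0.6495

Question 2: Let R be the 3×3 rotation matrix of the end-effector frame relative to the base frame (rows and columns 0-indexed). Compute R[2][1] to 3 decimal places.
End-effector y-axis (col 1 of R) = (0.4330,-0.7500,0.5000)
R[2][1] = 0.5000

0.500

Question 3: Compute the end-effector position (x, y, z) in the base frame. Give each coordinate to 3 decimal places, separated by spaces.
after link 1: o_1 = (0.0000, 0.0000, 1.0000)
after link 2: o_2 = (-0.5000, 0.8660, 2.0000)
after link 3: o_3 = (-1.3660, 0.3660, 2.0000)
after link 4: o_4 = (-5.2141, 1.0311, -2.3301)
after link 5: o_5 = (-4.9641, 0.5981, -3.1962)
after link 6: o_6 = (-5.1806, -2.0269, -4.9462)

-5.181 -2.027 -4.946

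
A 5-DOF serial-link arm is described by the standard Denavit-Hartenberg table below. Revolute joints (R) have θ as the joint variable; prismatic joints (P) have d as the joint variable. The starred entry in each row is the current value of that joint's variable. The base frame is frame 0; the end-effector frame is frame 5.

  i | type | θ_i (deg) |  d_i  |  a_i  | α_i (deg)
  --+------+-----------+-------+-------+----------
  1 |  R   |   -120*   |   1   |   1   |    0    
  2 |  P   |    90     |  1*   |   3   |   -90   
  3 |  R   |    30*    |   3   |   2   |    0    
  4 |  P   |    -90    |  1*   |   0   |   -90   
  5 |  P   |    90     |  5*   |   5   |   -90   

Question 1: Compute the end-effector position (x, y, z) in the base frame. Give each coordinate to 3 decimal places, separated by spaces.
after link 1: o_1 = (-0.5000, -0.8660, 1.0000)
after link 2: o_2 = (2.0981, -2.3660, 2.0000)
after link 3: o_3 = (5.0981, -0.6340, 1.0000)
after link 4: o_4 = (5.5981, 0.2321, 1.0000)
after link 5: o_5 = (6.8481, -6.2631, -1.5000)

6.848 -6.263 -1.500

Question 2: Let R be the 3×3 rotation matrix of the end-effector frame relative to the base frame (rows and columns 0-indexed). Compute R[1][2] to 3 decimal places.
End-effector z-axis (col 2 of R) = (-0.4330,0.2500,-0.8660)
R[1][2] = 0.2500

0.250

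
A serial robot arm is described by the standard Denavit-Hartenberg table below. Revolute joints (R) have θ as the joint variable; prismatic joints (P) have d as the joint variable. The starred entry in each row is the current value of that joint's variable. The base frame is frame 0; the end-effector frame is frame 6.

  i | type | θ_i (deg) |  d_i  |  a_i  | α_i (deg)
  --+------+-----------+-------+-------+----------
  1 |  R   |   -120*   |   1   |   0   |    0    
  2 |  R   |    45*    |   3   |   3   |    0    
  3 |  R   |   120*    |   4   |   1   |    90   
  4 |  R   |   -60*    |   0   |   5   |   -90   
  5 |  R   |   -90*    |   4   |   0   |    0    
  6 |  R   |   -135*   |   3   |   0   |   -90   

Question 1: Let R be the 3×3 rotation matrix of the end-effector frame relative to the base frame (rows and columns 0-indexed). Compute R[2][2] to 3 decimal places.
End-effector z-axis (col 2 of R) = (0.2500,-0.7500,0.6124)
R[2][2] = 0.6124

0.612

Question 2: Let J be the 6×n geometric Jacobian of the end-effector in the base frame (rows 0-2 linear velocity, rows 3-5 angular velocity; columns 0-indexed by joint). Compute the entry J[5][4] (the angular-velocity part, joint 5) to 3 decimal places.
axis z_4 = (0.6124,0.6124,0.5000); lever o_n−o_4 = (4.2866,4.2866,3.5000)
cross product → J_v[:, 4] = (-0.0000,0.0000,0.0000)
J_ω[:, 4] = z_4
entry J[5][4] = 0.5000

0.500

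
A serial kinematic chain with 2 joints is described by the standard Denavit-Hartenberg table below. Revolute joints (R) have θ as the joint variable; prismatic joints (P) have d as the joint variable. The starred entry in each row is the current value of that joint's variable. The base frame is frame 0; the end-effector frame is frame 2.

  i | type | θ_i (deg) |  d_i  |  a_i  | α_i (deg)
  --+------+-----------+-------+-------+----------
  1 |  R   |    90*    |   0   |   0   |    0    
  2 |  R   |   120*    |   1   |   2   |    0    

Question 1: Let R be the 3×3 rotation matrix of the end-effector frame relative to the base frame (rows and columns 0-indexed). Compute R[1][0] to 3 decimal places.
-0.500

End-effector x-axis (col 0 of R) = (-0.8660,-0.5000,0.0000)
R[1][0] = -0.5000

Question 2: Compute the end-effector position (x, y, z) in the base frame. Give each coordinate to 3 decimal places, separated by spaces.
-1.732 -1.000 1.000

after link 1: o_1 = (0.0000, 0.0000, 0.0000)
after link 2: o_2 = (-1.7321, -1.0000, 1.0000)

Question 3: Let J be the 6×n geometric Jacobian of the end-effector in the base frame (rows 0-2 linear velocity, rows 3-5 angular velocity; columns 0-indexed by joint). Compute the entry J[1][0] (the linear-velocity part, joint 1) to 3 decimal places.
axis z_0 = ẑ; lever o_n−o_0 = (-1.7321,-1.0000,1.0000)
cross product → J_v[:, 0] = (1.0000,-1.7321,0.0000)
J_ω[:, 0] = z_0
entry J[1][0] = -1.7321

-1.732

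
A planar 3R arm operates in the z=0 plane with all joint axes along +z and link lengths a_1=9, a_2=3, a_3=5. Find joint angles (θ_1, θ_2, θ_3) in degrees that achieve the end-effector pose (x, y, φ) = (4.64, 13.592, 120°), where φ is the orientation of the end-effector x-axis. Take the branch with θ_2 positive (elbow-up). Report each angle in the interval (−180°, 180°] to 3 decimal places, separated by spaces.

45.000 30.007 44.992

wrist centre = target − a_3·(cos φ, sin φ) = (7.1400, 9.2619)
cos θ_2 = (136.7619−9²−3²)/(2·9·3) = 0.8660; θ_2 = 30.0074° (elbow-up)
β = atan2(9.2619,7.1400) = 52.3713°; ψ = atan2(1.5003,11.5979) = 7.3710°
θ_1 = β − ψ = 45.0003°
θ_3 = φ − θ_1 − θ_2 = 44.9923° (wrapped to (-180°,180°])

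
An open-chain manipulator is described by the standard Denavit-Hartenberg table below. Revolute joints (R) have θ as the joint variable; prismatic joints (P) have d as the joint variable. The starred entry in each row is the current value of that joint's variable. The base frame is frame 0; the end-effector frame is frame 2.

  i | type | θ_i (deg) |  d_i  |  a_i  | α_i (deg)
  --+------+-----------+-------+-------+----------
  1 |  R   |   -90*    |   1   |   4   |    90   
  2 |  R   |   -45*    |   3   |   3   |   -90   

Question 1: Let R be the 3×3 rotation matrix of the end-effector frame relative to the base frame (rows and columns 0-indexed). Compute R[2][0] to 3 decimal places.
End-effector x-axis (col 0 of R) = (0.0000,-0.7071,-0.7071)
R[2][0] = -0.7071

-0.707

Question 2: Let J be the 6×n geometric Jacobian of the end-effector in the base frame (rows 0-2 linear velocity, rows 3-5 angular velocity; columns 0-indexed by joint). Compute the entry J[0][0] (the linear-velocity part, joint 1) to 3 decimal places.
axis z_0 = ẑ; lever o_n−o_0 = (-3.0000,-6.1213,-1.1213)
cross product → J_v[:, 0] = (6.1213,-3.0000,0.0000)
J_ω[:, 0] = z_0
entry J[0][0] = 6.1213

6.121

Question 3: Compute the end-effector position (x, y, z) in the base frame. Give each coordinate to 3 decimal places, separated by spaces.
after link 1: o_1 = (0.0000, -4.0000, 1.0000)
after link 2: o_2 = (-3.0000, -6.1213, -1.1213)

-3.000 -6.121 -1.121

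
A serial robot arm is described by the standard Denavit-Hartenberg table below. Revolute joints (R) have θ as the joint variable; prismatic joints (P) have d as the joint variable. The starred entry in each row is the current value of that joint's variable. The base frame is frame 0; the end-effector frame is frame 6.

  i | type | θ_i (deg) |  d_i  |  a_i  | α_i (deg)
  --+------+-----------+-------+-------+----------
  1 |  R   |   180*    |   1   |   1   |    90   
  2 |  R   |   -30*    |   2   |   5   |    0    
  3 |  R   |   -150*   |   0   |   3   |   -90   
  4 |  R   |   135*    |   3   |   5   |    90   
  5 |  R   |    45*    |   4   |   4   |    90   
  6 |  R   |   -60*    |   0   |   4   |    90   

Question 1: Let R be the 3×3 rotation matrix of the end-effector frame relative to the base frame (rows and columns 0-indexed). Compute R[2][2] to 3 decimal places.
End-effector z-axis (col 2 of R) = (0.0795,0.7866,0.6124)
R[2][2] = 0.6124

0.612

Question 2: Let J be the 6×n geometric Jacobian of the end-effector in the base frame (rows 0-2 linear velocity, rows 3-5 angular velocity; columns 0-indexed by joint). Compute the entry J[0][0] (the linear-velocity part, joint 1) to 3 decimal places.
axis z_0 = ẑ; lever o_n−o_0 = (-8.4867,-4.9145,-8.7426)
cross product → J_v[:, 0] = (4.9145,-8.4867,0.0000)
J_ω[:, 0] = z_0
entry J[0][0] = 4.9145

4.914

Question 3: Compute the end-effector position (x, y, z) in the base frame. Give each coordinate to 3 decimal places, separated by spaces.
after link 1: o_1 = (-1.0000, 0.0000, 1.0000)
after link 2: o_2 = (-5.3301, 2.0000, -1.5000)
after link 3: o_3 = (-2.3301, 2.0000, -1.5000)
after link 4: o_4 = (-5.8657, -1.5355, -4.5000)
after link 5: o_5 = (-5.0372, -6.3640, -7.3284)
after link 6: o_6 = (-8.4867, -4.9145, -8.7426)

-8.487 -4.914 -8.743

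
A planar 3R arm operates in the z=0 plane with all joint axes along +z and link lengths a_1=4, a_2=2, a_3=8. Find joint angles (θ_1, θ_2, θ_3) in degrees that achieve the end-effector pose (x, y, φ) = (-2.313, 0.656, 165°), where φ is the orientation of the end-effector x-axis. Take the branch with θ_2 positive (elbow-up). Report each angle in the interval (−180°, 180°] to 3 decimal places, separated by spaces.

wrist centre = target − a_3·(cos φ, sin φ) = (5.4144, -1.4146)
cos θ_2 = (31.3168−4²−2²)/(2·4·2) = 0.7073; θ_2 = 44.9846° (elbow-up)
β = atan2(-1.4146,5.4144) = -14.6417°; ψ = atan2(1.4138,5.4146) = 14.6340°
θ_1 = β − ψ = -29.2757°
θ_3 = φ − θ_1 − θ_2 = 149.2911° (wrapped to (-180°,180°])

-29.276 44.985 149.291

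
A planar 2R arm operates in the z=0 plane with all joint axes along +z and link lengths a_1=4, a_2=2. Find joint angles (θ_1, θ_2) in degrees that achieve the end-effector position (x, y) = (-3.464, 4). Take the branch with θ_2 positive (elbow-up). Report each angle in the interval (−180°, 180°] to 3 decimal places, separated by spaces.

cos θ_2 = (27.9993−4²−2²)/(2·4·2) = 0.5000; θ_2 = 60.0029° (elbow-up)
β = atan2(4.0000,-3.4640) = 130.8926°; ψ = atan2(1.7321,4.9999) = 19.1074°
θ_1 = β − ψ = 111.7851°

111.785 60.003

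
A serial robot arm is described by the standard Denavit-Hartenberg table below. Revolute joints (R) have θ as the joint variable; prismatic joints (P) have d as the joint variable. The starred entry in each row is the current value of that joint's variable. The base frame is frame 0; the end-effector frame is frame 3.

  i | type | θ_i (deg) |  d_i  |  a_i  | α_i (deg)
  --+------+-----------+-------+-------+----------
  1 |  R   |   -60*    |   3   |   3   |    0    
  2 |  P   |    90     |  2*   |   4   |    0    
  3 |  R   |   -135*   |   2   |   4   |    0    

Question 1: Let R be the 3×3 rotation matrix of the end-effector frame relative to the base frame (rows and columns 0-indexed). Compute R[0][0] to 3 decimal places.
End-effector x-axis (col 0 of R) = (-0.2588,-0.9659,0.0000)
R[0][0] = -0.2588

-0.259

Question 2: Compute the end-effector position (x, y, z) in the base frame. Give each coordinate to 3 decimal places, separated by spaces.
after link 1: o_1 = (1.5000, -2.5981, 3.0000)
after link 2: o_2 = (4.9641, -0.5981, 5.0000)
after link 3: o_3 = (3.9288, -4.4618, 7.0000)

3.929 -4.462 7.000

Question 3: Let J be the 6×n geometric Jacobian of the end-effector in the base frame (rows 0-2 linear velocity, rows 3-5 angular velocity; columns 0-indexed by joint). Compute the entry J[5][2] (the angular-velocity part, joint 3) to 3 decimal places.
1.000

axis z_2 = (0.0000,0.0000,1.0000); lever o_n−o_2 = (-1.0353,-3.8637,2.0000)
cross product → J_v[:, 2] = (3.8637,-1.0353,0.0000)
J_ω[:, 2] = z_2
entry J[5][2] = 1.0000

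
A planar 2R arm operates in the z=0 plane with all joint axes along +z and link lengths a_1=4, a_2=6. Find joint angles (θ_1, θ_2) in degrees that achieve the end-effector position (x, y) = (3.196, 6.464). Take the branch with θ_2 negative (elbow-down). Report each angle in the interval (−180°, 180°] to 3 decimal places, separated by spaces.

120.003 -90.003

cos θ_2 = (51.9977−4²−6²)/(2·4·6) = -0.0000; θ_2 = -90.0027° (elbow-down)
β = atan2(6.4640,3.1960) = 63.6908°; ψ = atan2(-6.0000,3.9997) = -56.3118°
θ_1 = β − ψ = 120.0026°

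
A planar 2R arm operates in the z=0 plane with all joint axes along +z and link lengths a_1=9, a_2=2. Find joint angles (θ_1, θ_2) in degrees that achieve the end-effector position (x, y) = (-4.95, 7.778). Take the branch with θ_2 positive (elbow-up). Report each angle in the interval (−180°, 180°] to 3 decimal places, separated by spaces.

109.944 90.000

cos θ_2 = (84.9998−9²−2²)/(2·9·2) = -0.0000; θ_2 = 90.0003° (elbow-up)
β = atan2(7.7780,-4.9500) = 122.4731°; ψ = atan2(2.0000,9.0000) = 12.5288°
θ_1 = β − ψ = 109.9443°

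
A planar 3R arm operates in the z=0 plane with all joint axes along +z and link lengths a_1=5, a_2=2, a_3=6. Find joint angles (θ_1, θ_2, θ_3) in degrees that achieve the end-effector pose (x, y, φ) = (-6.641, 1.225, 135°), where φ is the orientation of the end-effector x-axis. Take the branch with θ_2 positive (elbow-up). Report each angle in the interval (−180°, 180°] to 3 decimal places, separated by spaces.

-150.001 134.998 150.003

wrist centre = target − a_3·(cos φ, sin φ) = (-2.3984, -3.0176)
cos θ_2 = (14.8583−5²−2²)/(2·5·2) = -0.7071; θ_2 = 134.9983° (elbow-up)
β = atan2(-3.0176,-2.3984) = -128.4770°; ψ = atan2(1.4143,3.5858) = 21.5243°
θ_1 = β − ψ = -150.0013°
θ_3 = φ − θ_1 − θ_2 = 150.0030° (wrapped to (-180°,180°])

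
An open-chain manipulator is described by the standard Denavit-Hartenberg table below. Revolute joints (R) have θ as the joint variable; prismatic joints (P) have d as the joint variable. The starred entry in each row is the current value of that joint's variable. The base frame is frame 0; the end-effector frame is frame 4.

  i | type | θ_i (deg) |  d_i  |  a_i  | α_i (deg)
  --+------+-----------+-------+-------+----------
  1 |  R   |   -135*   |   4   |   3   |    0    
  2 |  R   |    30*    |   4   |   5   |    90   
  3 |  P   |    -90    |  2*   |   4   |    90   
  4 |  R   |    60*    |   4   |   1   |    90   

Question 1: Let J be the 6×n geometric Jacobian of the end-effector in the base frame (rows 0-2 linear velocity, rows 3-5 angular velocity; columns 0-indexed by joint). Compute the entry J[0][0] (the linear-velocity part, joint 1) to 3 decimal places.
2.345

axis z_0 = ẑ; lever o_n−o_0 = (-5.1485,-2.3455,3.5000)
cross product → J_v[:, 0] = (2.3455,-5.1485,0.0000)
J_ω[:, 0] = z_0
entry J[0][0] = 2.3455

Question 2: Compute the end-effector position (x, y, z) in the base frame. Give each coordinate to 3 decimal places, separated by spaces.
-5.149 -2.345 3.500

after link 1: o_1 = (-2.1213, -2.1213, 4.0000)
after link 2: o_2 = (-3.4154, -6.9509, 8.0000)
after link 3: o_3 = (-5.3473, -6.4333, 4.0000)
after link 4: o_4 = (-5.1485, -2.3455, 3.5000)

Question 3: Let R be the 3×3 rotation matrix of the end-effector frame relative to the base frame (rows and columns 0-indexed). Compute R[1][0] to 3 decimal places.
0.224

End-effector x-axis (col 0 of R) = (-0.8365,0.2241,-0.5000)
R[1][0] = 0.2241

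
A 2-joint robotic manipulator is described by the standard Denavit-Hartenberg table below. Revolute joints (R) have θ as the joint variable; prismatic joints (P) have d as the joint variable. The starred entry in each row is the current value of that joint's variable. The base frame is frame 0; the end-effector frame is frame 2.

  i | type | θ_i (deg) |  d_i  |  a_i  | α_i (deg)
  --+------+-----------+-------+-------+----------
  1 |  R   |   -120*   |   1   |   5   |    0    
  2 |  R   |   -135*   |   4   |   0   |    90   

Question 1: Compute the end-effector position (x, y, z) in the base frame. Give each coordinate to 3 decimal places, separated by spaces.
after link 1: o_1 = (-2.5000, -4.3301, 1.0000)
after link 2: o_2 = (-2.5000, -4.3301, 5.0000)

-2.500 -4.330 5.000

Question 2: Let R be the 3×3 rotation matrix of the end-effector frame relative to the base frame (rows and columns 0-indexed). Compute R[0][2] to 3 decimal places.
0.966

End-effector z-axis (col 2 of R) = (0.9659,0.2588,0.0000)
R[0][2] = 0.9659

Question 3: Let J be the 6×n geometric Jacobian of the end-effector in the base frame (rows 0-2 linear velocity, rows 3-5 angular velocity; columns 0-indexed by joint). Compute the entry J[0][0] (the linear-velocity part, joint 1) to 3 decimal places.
4.330

axis z_0 = ẑ; lever o_n−o_0 = (-2.5000,-4.3301,5.0000)
cross product → J_v[:, 0] = (4.3301,-2.5000,0.0000)
J_ω[:, 0] = z_0
entry J[0][0] = 4.3301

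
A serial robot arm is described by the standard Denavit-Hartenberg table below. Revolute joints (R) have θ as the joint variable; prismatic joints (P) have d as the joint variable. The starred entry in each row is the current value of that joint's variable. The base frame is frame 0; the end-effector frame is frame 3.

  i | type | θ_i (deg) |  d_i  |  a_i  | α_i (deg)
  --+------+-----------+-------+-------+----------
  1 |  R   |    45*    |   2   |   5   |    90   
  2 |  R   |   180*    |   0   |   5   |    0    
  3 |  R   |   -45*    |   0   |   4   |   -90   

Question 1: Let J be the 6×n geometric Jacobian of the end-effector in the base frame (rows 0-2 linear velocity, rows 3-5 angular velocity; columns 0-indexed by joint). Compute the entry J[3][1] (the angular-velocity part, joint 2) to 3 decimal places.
axis z_1 = (0.7071,-0.7071,0.0000); lever o_n−o_1 = (-5.5355,-5.5355,2.8284)
cross product → J_v[:, 1] = (-2.0000,-2.0000,-7.8284)
J_ω[:, 1] = z_1
entry J[3][1] = 0.7071

0.707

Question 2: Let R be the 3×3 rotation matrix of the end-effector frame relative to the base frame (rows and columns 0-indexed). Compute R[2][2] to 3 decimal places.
-0.707

End-effector z-axis (col 2 of R) = (-0.5000,-0.5000,-0.7071)
R[2][2] = -0.7071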